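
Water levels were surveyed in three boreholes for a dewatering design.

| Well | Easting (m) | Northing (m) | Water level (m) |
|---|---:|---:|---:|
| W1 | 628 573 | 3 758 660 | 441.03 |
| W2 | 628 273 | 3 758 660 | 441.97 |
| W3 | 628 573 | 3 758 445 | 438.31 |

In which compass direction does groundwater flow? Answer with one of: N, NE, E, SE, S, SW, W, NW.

S

∂h/∂x = (441.97 − 441.03) / (628273 − 628573) = -0.003133
∂h/∂y = (438.31 − 441.03) / (3758445 − 3758660) = +0.01265
Flow = −∇h = (+0.003133 east, -0.01265 north), which points south.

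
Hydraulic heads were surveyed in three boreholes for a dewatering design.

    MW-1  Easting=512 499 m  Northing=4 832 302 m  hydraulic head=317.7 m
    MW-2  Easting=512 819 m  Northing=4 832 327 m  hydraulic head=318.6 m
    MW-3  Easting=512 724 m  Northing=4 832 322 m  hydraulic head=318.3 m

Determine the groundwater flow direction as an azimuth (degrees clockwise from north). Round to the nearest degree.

344°

Taking MW-1 as reference: MW-2−MW-1 = (320, 25, +0.9); MW-3−MW-1 = (225, 20, +0.6).
Determinant of the coordinate differences = 320·20 − 225·25 = 775.
∂h/∂x = [(+0.9)·20 − (+0.6)·25] / 775 = +0.003871
∂h/∂y = [320·(+0.6) − 225·(+0.9)] / 775 = -0.01355
Flow direction (−∇h) has components (-0.003871 E, +0.01355 N).
Azimuth = atan2(E, N) = atan2(-0.003871, +0.01355) = 344.1° ≈ 344°.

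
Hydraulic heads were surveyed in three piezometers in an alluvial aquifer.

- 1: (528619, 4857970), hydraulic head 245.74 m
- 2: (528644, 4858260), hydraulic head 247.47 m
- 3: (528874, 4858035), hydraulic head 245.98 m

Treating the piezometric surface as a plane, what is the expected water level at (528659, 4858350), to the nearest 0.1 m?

248.0 m

Differences from 1: to 2 (Δx, Δy, Δh) = (25, 290, +1.73); to 3 = (255, 65, +0.24).
Solve a·Δx + b·Δy = Δh: det = 25·65 − 255·290 = -72325.
∂h/∂x = [(+1.73)·65 − (+0.24)·290] / -72325 = -0.0005925
∂h/∂y = [25·(+0.24) − 255·(+1.73)] / -72325 = +0.006017
h(528659, 4858350) = 245.74 + (-0.0005925)·(40) + (+0.006017)·(380) = 245.74 -0.024 +2.286 = 248.003 m.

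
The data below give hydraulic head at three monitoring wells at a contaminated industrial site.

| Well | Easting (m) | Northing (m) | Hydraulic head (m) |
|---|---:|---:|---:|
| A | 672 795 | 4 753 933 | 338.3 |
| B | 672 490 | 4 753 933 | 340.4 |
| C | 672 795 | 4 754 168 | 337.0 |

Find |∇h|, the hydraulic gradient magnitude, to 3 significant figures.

∂h/∂x = (340.4 − 338.3) / (672490 − 672795) = -0.006885
∂h/∂y = (337.0 − 338.3) / (4754168 − 4753933) = -0.005532
|∇h| = √(-0.006885² + -0.005532²) = 0.008832

0.00883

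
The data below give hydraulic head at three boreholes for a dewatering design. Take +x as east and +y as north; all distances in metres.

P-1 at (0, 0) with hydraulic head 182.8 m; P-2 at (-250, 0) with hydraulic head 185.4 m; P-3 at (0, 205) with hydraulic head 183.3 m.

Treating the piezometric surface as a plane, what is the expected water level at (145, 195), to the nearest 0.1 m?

∂h/∂x = (185.4 − 182.8) / (-250 − 0) = -0.01040
∂h/∂y = (183.3 − 182.8) / (205 − 0) = +0.002439
h(145, 195) = 182.8 + (-0.01040)·(145) + (+0.002439)·(195) = 182.8 -1.508 +0.476 = 181.768 m.

181.8 m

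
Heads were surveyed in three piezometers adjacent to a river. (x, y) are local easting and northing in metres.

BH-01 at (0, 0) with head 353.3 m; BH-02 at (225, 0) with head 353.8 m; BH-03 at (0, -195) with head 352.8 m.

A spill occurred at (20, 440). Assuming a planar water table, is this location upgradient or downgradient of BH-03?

upgradient

∂h/∂x = (353.8 − 353.3) / (225 − 0) = +0.002222
∂h/∂y = (352.8 − 353.3) / (-195 − 0) = +0.002564
Head at (20, 440) = 353.3 + (+0.002222)·(20) + (+0.002564)·(440) = 354.47 m.
That is higher than the 352.8 m at BH-03, so the point is upgradient.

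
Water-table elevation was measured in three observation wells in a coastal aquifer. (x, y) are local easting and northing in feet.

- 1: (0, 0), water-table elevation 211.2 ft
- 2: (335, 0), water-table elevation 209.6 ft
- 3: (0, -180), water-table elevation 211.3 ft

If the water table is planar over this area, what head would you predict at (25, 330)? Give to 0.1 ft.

210.9 ft

∂h/∂x = (209.6 − 211.2) / (335 − 0) = -0.004776
∂h/∂y = (211.3 − 211.2) / (-180 − 0) = -0.0005556
h(25, 330) = 211.2 + (-0.004776)·(25) + (-0.0005556)·(330) = 211.2 -0.119 -0.183 = 210.897 ft.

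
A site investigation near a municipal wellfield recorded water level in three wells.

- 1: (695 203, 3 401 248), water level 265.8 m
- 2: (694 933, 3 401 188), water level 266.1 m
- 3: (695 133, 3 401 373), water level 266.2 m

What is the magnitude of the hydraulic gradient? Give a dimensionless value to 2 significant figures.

Three-point gradient (reference 1): Δ to 2 = (-270, -60, +0.3), Δ to 3 = (-70, 125, +0.4).
∂h/∂x = -0.001621, ∂h/∂y = +0.002292 (det = -37950).
|∇h| = √(-0.001621² + 0.002292²) = 0.002807

0.0028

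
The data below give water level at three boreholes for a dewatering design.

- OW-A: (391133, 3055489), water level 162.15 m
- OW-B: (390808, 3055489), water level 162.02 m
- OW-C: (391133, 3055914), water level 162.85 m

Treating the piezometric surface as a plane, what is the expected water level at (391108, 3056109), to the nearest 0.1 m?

∂h/∂x = (162.02 − 162.15) / (390808 − 391133) = +0.0004000
∂h/∂y = (162.85 − 162.15) / (3055914 − 3055489) = +0.001647
h(391108, 3056109) = 162.15 + (+0.0004000)·(-25) + (+0.001647)·(620) = 162.15 -0.010 +1.021 = 163.161 m.

163.2 m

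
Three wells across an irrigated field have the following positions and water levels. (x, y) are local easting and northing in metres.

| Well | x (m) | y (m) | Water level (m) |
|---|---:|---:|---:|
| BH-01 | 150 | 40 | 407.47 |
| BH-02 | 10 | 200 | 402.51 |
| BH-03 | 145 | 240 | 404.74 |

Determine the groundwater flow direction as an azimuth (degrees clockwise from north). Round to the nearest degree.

With h = a·x + b·y + c and BH-01 as origin, the differences give:
  (-140)·a + 160·b = -4.96
  (-5)·a + 200·b = -2.73
Eliminate b (×200 and ×160, subtract): -27200·a = -555.200 → a = ∂h/∂x = +0.02041
Back-substitute: b = ∂h/∂y = -0.01314.
Flow direction (−∇h) has components (-0.02041 E, +0.01314 N).
Azimuth = atan2(E, N) = atan2(-0.02041, +0.01314) = 302.8° ≈ 303°.

303°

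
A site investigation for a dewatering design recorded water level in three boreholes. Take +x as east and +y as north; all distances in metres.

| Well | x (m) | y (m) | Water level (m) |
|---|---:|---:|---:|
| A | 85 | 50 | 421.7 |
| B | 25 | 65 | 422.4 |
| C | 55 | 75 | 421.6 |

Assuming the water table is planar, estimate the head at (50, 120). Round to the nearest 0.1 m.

420.5 m

Three-point gradient (reference A): Δ to B = (-60, 15, +0.7), Δ to C = (-30, 25, -0.1).
∂h/∂x = -0.01810, ∂h/∂y = -0.02571 (det = -1050).
h(50, 120) = 421.7 + (-0.01810)·(-35) + (-0.02571)·(70) = 421.7 +0.633 -1.800 = 420.533 m.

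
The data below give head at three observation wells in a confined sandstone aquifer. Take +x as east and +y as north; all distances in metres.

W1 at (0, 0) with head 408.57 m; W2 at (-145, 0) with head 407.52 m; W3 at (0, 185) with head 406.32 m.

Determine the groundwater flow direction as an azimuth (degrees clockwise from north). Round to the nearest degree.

329°

∂h/∂x = (407.52 − 408.57) / (-145 − 0) = +0.007241
∂h/∂y = (406.32 − 408.57) / (185 − 0) = -0.01216
Flow direction (−∇h) has components (-0.007241 E, +0.01216 N).
Azimuth = atan2(E, N) = atan2(-0.007241, +0.01216) = 329.2° ≈ 329°.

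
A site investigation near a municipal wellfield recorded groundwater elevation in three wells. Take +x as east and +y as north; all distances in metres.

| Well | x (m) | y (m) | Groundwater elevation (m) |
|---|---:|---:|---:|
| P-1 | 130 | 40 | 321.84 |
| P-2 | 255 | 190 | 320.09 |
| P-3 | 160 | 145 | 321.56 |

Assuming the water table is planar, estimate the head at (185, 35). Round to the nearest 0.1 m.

320.9 m

Differences from P-1: to P-2 (Δx, Δy, Δh) = (125, 150, -1.75); to P-3 = (30, 105, -0.28).
Solve a·Δx + b·Δy = Δh: det = 125·105 − 30·150 = 8625.
∂h/∂x = [(-1.75)·105 − (-0.28)·150] / 8625 = -0.01643
∂h/∂y = [125·(-0.28) − 30·(-1.75)] / 8625 = +0.002029
h(185, 35) = 321.84 + (-0.01643)·(55) + (+0.002029)·(-5) = 321.84 -0.904 -0.010 = 320.926 m.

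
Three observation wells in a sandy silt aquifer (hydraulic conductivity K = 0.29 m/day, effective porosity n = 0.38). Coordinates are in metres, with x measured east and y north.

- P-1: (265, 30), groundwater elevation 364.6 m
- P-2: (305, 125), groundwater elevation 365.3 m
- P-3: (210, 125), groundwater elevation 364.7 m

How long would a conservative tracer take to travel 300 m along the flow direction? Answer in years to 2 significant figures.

Differences from P-1: to P-2 (Δx, Δy, Δh) = (40, 95, +0.7); to P-3 = (-55, 95, +0.1).
Determinant of the coordinate differences = 40·95 − (-55)·95 = 9025.
∂h/∂x = [(+0.7)·95 − (+0.1)·95] / 9025 = +0.006316
∂h/∂y = [40·(+0.1) − (-55)·(+0.7)] / 9025 = +0.004709
|∇h| = √(0.006316² + 0.004709²) = 0.007878
Seepage velocity v = K·i/n = 0.29 × 0.007878 / 0.38 = 0.006012 m/day.
t = 300 / 0.006012 = 4.99e+04 days = 137 years.

140 years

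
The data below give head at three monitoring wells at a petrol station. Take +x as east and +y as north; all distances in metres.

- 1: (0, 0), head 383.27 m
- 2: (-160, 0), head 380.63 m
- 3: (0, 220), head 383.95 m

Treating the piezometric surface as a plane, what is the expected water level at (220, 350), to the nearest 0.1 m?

∂h/∂x = (380.63 − 383.27) / (-160 − 0) = +0.01650
∂h/∂y = (383.95 − 383.27) / (220 − 0) = +0.003091
h(220, 350) = 383.27 + (+0.01650)·(220) + (+0.003091)·(350) = 383.27 +3.630 +1.082 = 387.982 m.

388.0 m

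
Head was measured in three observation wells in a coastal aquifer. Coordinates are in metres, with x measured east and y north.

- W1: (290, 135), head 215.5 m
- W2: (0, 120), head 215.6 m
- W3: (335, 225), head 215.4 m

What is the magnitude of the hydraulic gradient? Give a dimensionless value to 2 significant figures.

0.0010

Taking W1 as reference: W2−W1 = (-290, -15, +0.1); W3−W1 = (45, 90, -0.1).
Determinant of the coordinate differences = (-290)·90 − 45·(-15) = -25425.
∂h/∂x = [(+0.1)·90 − (-0.1)·(-15)] / -25425 = -0.0002950
∂h/∂y = [(-290)·(-0.1) − 45·(+0.1)] / -25425 = -0.0009636
|∇h| = √(-0.0002950² + -0.0009636²) = 0.001008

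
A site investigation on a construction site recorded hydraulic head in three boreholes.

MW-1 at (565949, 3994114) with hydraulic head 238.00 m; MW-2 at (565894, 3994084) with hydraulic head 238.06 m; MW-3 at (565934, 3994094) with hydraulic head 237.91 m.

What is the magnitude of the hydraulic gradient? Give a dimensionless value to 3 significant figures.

0.0108

Three-point gradient (reference MW-1): Δ to MW-2 = (-55, -30, +0.06), Δ to MW-3 = (-15, -20, -0.09).
∂h/∂x = -0.006000, ∂h/∂y = +0.009000 (det = 650).
|∇h| = √(-0.006000² + 0.009000²) = 0.01082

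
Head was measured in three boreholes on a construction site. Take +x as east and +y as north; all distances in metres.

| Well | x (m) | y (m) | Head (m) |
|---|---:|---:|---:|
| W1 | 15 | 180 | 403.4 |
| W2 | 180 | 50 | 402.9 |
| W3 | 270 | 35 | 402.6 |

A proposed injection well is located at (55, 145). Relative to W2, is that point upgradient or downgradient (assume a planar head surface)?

With h = a·x + b·y + c and W1 as origin, the differences give:
  165·a + (-130)·b = -0.5
  255·a + (-145)·b = -0.8
Eliminate b (×(-145) and ×(-130), subtract): 9225·a = -31.50 → a = ∂h/∂x = -0.003415
Back-substitute: b = ∂h/∂y = -0.0004878.
Head at (55, 145) = 403.4 + (-0.003415)·(40) + (-0.0004878)·(-35) = 403.28 m.
That is higher than the 402.9 m at W2, so the point is upgradient.

upgradient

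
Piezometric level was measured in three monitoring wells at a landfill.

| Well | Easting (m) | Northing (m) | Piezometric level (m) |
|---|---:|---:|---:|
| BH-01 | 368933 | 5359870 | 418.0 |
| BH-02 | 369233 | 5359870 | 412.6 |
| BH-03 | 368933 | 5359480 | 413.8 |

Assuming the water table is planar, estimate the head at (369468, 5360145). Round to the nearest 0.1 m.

411.3 m

∂h/∂x = (412.6 − 418.0) / (369233 − 368933) = -0.01800
∂h/∂y = (413.8 − 418.0) / (5359480 − 5359870) = +0.01077
h(369468, 5360145) = 418.0 + (-0.01800)·(535) + (+0.01077)·(275) = 418.0 -9.630 +2.962 = 411.332 m.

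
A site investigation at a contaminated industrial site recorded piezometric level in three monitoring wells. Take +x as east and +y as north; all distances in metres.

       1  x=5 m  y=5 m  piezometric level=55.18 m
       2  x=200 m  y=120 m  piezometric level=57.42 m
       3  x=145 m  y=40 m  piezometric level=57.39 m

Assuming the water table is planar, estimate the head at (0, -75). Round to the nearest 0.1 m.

56.1 m

Three-point gradient (reference 1): Δ to 2 = (195, 115, +2.24), Δ to 3 = (140, 35, +2.21).
∂h/∂x = +0.01895, ∂h/∂y = -0.01265 (det = -9275).
h(0, -75) = 55.18 + (+0.01895)·(-5) + (-0.01265)·(-80) = 55.18 -0.095 +1.012 = 56.097 m.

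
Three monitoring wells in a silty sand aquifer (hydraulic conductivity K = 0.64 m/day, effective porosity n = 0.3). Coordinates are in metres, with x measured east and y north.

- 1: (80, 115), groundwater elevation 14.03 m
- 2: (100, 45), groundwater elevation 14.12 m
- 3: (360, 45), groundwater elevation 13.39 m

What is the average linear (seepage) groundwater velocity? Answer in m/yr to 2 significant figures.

2.7 m/yr

With h = a·x + b·y + c and 1 as origin, the differences give:
  20·a + (-70)·b = +0.09
  280·a + (-70)·b = -0.64
Eliminate b (×(-70) and ×(-70), subtract): 18200·a = -51.100 → a = ∂h/∂x = -0.002808
Back-substitute: b = ∂h/∂y = -0.002088.
|∇h| = √(-0.002808² + -0.002088²) = 0.003499
Seepage velocity v = K·i/n = 0.64 × 0.003499 / 0.3 = 0.007465 m/day = 2.727 m/yr.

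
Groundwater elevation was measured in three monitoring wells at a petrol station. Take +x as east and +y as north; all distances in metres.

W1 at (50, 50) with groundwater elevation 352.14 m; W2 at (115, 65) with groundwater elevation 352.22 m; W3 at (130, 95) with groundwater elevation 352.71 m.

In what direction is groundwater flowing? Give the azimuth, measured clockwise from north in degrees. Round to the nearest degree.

Taking W1 as reference: W2−W1 = (65, 15, +0.08); W3−W1 = (80, 45, +0.57).
Solve a·Δx + b·Δy = Δh: det = 65·45 − 80·15 = 1725.
∂h/∂x = [(+0.08)·45 − (+0.57)·15] / 1725 = -0.002870
∂h/∂y = [65·(+0.57) − 80·(+0.08)] / 1725 = +0.01777
Flow direction (−∇h) has components (+0.002870 E, -0.01777 N).
Azimuth = atan2(E, N) = atan2(+0.002870, -0.01777) = 170.8° ≈ 171°.

171°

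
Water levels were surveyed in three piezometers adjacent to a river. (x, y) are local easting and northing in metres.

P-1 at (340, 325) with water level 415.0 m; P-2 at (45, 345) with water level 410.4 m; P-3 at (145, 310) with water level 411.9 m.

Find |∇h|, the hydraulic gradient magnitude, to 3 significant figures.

0.0159

Three-point gradient (reference P-1): Δ to P-2 = (-295, 20, -4.6), Δ to P-3 = (-195, -15, -3.1).
∂h/∂x = +0.01574, ∂h/∂y = +0.002102 (det = 8325).
|∇h| = √(0.01574² + 0.002102²) = 0.01588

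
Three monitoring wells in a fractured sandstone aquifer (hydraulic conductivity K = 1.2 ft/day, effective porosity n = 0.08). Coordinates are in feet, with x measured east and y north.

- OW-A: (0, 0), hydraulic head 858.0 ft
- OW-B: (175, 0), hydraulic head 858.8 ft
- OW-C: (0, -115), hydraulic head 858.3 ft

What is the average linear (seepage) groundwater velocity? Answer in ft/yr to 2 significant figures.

∂h/∂x = (858.8 − 858.0) / (175 − 0) = +0.004571
∂h/∂y = (858.3 − 858.0) / (-115 − 0) = -0.002609
|∇h| = √(0.004571² + -0.002609²) = 0.005263
Seepage velocity v = K·i/n = 1.2 × 0.005263 / 0.08 = 0.07895 ft/day = 28.84 ft/yr.

29 ft/yr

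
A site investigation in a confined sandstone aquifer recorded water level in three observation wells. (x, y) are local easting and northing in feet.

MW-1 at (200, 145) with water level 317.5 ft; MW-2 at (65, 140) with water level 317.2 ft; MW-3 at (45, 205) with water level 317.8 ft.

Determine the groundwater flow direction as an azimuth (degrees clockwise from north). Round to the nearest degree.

191°

Taking MW-1 as reference: MW-2−MW-1 = (-135, -5, -0.3); MW-3−MW-1 = (-155, 60, +0.3).
Determinant of the coordinate differences = (-135)·60 − (-155)·(-5) = -8875.
∂h/∂x = [(-0.3)·60 − (+0.3)·(-5)] / -8875 = +0.001859
∂h/∂y = [(-135)·(+0.3) − (-155)·(-0.3)] / -8875 = +0.009803
Flow direction (−∇h) has components (-0.001859 E, -0.009803 N).
Azimuth = atan2(E, N) = atan2(-0.001859, -0.009803) = 190.7° ≈ 191°.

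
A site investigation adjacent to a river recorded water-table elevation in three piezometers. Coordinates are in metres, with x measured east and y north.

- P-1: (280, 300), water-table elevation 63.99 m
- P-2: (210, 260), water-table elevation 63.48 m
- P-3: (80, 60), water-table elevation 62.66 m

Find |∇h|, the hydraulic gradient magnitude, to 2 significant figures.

0.0079

Differences from P-1: to P-2 (Δx, Δy, Δh) = (-70, -40, -0.51); to P-3 = (-200, -240, -1.33).
Solve a·Δx + b·Δy = Δh: det = (-70)·(-240) − (-200)·(-40) = 8800.
∂h/∂x = [(-0.51)·(-240) − (-1.33)·(-40)] / 8800 = +0.007864
∂h/∂y = [(-70)·(-1.33) − (-200)·(-0.51)] / 8800 = -0.001011
|∇h| = √(0.007864² + -0.001011²) = 0.007929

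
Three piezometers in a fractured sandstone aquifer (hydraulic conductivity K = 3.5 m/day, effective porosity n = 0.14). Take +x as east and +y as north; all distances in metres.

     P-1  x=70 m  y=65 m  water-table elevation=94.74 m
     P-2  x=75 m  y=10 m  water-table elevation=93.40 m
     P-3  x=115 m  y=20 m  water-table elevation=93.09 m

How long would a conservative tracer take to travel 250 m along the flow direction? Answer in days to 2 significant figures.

Taking P-1 as reference: P-2−P-1 = (5, -55, -1.34); P-3−P-1 = (45, -45, -1.65).
Solve a·Δx + b·Δy = Δh: det = 5·(-45) − 45·(-55) = 2250.
∂h/∂x = [(-1.34)·(-45) − (-1.65)·(-55)] / 2250 = -0.01353
∂h/∂y = [5·(-1.65) − 45·(-1.34)] / 2250 = +0.02313
|∇h| = √(-0.01353² + 0.02313²) = 0.0268
Seepage velocity v = K·i/n = 3.5 × 0.0268 / 0.14 = 0.67 m/day.
t = 250 / 0.67 = 373.1 days.

370 days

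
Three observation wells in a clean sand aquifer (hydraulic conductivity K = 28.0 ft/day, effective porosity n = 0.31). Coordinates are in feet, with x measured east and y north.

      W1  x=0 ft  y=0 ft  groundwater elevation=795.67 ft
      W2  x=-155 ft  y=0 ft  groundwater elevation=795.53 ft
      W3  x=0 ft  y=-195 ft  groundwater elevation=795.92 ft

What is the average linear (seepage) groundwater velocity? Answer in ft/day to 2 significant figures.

0.14 ft/day

∂h/∂x = (795.53 − 795.67) / (-155 − 0) = +0.0009032
∂h/∂y = (795.92 − 795.67) / (-195 − 0) = -0.001282
|∇h| = √(0.0009032² + -0.001282²) = 0.001568
Seepage velocity v = K·i/n = 28.0 × 0.001568 / 0.31 = 0.1416 ft/day.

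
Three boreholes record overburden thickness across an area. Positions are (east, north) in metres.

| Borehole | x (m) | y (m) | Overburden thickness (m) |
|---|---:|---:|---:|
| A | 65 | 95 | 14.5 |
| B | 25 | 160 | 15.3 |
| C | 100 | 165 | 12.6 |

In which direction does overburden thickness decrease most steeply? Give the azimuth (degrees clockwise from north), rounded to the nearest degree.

With d = a·x + b·y + c and A as origin, the differences give:
  (-40)·a + 65·b = +0.8
  35·a + 70·b = -1.9
Eliminate b (×70 and ×65, subtract): -5075·a = 179.50 → a = ∂d/∂x = -0.03537
Back-substitute: b = ∂d/∂y = -0.009458.
Steepest decrease is along −∇f: components (+0.03537 E, +0.009458 N).
Azimuth = atan2(+0.03537, +0.009458) = 75.0° ≈ 075°.

075°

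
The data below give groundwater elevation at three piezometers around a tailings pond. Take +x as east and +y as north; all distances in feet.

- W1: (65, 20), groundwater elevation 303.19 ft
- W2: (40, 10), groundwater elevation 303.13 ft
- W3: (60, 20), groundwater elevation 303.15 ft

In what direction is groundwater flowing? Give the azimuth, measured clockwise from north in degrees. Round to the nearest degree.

Taking W1 as reference: W2−W1 = (-25, -10, -0.06); W3−W1 = (-5, 0, -0.04).
Solve a·Δx + b·Δy = Δh: det = (-25)·0 − (-5)·(-10) = -50.
∂h/∂x = [(-0.06)·0 − (-0.04)·(-10)] / -50 = +0.008000
∂h/∂y = [(-25)·(-0.04) − (-5)·(-0.06)] / -50 = -0.01400
Flow direction (−∇h) has components (-0.008000 E, +0.01400 N).
Azimuth = atan2(E, N) = atan2(-0.008000, +0.01400) = 330.3° ≈ 330°.

330°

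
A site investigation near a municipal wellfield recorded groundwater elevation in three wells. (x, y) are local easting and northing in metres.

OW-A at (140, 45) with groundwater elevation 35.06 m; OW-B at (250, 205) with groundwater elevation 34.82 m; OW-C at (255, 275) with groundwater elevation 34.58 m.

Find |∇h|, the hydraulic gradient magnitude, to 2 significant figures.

Differences from OW-A: to OW-B (Δx, Δy, Δh) = (110, 160, -0.24); to OW-C = (115, 230, -0.48).
Determinant of the coordinate differences = 110·230 − 115·160 = 6900.
∂h/∂x = [(-0.24)·230 − (-0.48)·160] / 6900 = +0.003130
∂h/∂y = [110·(-0.48) − 115·(-0.24)] / 6900 = -0.003652
|∇h| = √(0.003130² + -0.003652²) = 0.00481

0.0048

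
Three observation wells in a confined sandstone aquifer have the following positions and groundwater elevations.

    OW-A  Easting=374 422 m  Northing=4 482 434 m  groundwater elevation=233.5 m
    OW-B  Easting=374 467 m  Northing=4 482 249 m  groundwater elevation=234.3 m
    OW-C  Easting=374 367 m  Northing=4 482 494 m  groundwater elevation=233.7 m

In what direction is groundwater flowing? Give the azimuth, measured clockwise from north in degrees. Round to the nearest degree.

058°

Taking OW-A as reference: OW-B−OW-A = (45, -185, +0.8); OW-C−OW-A = (-55, 60, +0.2).
Solve a·Δx + b·Δy = Δh: det = 45·60 − (-55)·(-185) = -7475.
∂h/∂x = [(+0.8)·60 − (+0.2)·(-185)] / -7475 = -0.01137
∂h/∂y = [45·(+0.2) − (-55)·(+0.8)] / -7475 = -0.007090
Flow direction (−∇h) has components (+0.01137 E, +0.007090 N).
Azimuth = atan2(E, N) = atan2(+0.01137, +0.007090) = 58.1° ≈ 058°.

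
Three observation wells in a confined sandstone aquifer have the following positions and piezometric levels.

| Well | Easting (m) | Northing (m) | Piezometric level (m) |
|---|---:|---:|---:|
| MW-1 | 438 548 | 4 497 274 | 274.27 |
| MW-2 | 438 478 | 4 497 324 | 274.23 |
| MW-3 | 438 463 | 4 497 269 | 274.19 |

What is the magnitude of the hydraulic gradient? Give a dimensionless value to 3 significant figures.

With h = a·x + b·y + c and MW-1 as origin, the differences give:
  (-70)·a + 50·b = -0.04
  (-85)·a + (-5)·b = -0.08
Eliminate b (×(-5) and ×50, subtract): 4600·a = 4.200 → a = ∂h/∂x = +0.0009130
Back-substitute: b = ∂h/∂y = +0.0004783.
|∇h| = √(0.0009130² + 0.0004783²) = 0.001031

0.00103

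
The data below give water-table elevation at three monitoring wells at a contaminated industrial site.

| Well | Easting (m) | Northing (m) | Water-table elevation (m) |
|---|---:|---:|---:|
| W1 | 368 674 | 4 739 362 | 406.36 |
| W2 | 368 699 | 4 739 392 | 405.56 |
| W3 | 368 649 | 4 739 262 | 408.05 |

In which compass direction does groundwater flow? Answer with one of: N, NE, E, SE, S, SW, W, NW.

NE

Differences from W1: to W2 (Δx, Δy, Δh) = (25, 30, -0.80); to W3 = (-25, -100, +1.69).
Determinant of the coordinate differences = 25·(-100) − (-25)·30 = -1750.
∂h/∂x = [(-0.80)·(-100) − (+1.69)·30] / -1750 = -0.01674
∂h/∂y = [25·(+1.69) − (-25)·(-0.80)] / -1750 = -0.01271
Flow = −∇h = (+0.01674 east, +0.01271 north), which points northeast.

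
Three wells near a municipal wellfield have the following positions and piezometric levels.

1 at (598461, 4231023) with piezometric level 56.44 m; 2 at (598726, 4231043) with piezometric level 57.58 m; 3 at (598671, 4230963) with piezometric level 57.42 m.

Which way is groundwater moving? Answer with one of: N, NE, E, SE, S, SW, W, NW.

Differences from 1: to 2 (Δx, Δy, Δh) = (265, 20, +1.14); to 3 = (210, -60, +0.98).
Solve a·Δx + b·Δy = Δh: det = 265·(-60) − 210·20 = -20100.
∂h/∂x = [(+1.14)·(-60) − (+0.98)·20] / -20100 = +0.004378
∂h/∂y = [265·(+0.98) − 210·(+1.14)] / -20100 = -0.001010
Flow = −∇h = (-0.004378 east, +0.001010 north), which points west.

W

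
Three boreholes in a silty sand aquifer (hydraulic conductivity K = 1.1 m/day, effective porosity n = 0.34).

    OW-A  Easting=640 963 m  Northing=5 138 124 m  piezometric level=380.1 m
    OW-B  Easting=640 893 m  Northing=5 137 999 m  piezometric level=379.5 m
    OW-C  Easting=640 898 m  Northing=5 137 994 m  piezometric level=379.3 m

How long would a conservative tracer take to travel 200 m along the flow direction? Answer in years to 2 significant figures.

Taking OW-A as reference: OW-B−OW-A = (-70, -125, -0.6); OW-C−OW-A = (-65, -130, -0.8).
Solve a·Δx + b·Δy = Δh: det = (-70)·(-130) − (-65)·(-125) = 975.
∂h/∂x = [(-0.6)·(-130) − (-0.8)·(-125)] / 975 = -0.02256
∂h/∂y = [(-70)·(-0.8) − (-65)·(-0.6)] / 975 = +0.01744
|∇h| = √(-0.02256² + 0.01744²) = 0.02852
Seepage velocity v = K·i/n = 1.1 × 0.02852 / 0.34 = 0.09227 m/day.
t = 200 / 0.09227 = 2168 days = 5.94 years.

5.9 years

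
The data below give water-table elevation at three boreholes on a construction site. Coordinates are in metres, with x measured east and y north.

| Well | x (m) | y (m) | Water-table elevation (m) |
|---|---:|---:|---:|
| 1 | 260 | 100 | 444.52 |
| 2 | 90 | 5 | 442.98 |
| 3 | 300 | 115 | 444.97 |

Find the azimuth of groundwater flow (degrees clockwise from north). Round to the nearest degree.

307°

Differences from 1: to 2 (Δx, Δy, Δh) = (-170, -95, -1.54); to 3 = (40, 15, +0.45).
Solve a·Δx + b·Δy = Δh: det = (-170)·15 − 40·(-95) = 1250.
∂h/∂x = [(-1.54)·15 − (+0.45)·(-95)] / 1250 = +0.01572
∂h/∂y = [(-170)·(+0.45) − 40·(-1.54)] / 1250 = -0.01192
Flow direction (−∇h) has components (-0.01572 E, +0.01192 N).
Azimuth = atan2(E, N) = atan2(-0.01572, +0.01192) = 307.2° ≈ 307°.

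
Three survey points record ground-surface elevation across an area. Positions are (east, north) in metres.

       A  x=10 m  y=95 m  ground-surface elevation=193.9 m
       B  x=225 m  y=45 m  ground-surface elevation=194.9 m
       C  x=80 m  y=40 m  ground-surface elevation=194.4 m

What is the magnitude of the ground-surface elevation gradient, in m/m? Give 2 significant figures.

0.0058 m/m

Three-point gradient (reference A): Δ to B = (215, -50, +1.0), Δ to C = (70, -55, +0.5).
∂z/∂x = +0.003604, ∂z/∂y = -0.004505 (det = -8325).
|∇f| = √(0.003604² + -0.004505²) = 0.005769 m/m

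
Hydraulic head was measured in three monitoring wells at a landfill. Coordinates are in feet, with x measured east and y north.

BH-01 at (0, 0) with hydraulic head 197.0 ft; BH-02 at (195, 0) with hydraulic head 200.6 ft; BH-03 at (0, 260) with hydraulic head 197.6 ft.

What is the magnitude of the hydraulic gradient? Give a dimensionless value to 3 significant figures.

∂h/∂x = (200.6 − 197.0) / (195 − 0) = +0.01846
∂h/∂y = (197.6 − 197.0) / (260 − 0) = +0.002308
|∇h| = √(0.01846² + 0.002308²) = 0.0186

0.0186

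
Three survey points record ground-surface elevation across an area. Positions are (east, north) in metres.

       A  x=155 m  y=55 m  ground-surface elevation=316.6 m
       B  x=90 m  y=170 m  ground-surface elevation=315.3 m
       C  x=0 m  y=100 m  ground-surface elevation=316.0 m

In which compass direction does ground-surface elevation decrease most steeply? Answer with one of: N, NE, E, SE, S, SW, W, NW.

N

With z = a·x + b·y + c and A as origin, the differences give:
  (-65)·a + 115·b = -1.3
  (-155)·a + 45·b = -0.6
Eliminate b (×45 and ×115, subtract): 14900·a = 10.50 → a = ∂z/∂x = +0.0007047
Back-substitute: b = ∂z/∂y = -0.01091.
Steepest decrease is along −∇f = (-0.0007047 E, +0.01091 N) → north.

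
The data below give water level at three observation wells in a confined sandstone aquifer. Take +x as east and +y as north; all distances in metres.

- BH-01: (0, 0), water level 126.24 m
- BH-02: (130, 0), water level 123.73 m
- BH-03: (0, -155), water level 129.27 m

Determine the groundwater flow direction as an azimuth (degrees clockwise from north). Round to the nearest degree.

045°

∂h/∂x = (123.73 − 126.24) / (130 − 0) = -0.01931
∂h/∂y = (129.27 − 126.24) / (-155 − 0) = -0.01955
Flow direction (−∇h) has components (+0.01931 E, +0.01955 N).
Azimuth = atan2(E, N) = atan2(+0.01931, +0.01955) = 44.6° ≈ 045°.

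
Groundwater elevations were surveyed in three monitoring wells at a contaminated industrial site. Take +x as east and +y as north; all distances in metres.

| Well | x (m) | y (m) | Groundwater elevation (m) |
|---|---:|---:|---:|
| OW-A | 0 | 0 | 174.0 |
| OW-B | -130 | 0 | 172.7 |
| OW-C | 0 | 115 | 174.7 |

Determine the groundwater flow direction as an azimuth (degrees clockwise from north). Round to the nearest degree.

239°

∂h/∂x = (172.7 − 174.0) / (-130 − 0) = +0.01000
∂h/∂y = (174.7 − 174.0) / (115 − 0) = +0.006087
Flow direction (−∇h) has components (-0.01000 E, -0.006087 N).
Azimuth = atan2(E, N) = atan2(-0.01000, -0.006087) = 238.7° ≈ 239°.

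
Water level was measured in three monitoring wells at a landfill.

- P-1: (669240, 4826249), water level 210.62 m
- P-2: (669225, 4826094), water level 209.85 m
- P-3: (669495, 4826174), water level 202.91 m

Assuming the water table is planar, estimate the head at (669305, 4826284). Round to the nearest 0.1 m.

209.1 m

Three-point gradient (reference P-1): Δ to P-2 = (-15, -155, -0.77), Δ to P-3 = (255, -75, -7.71).
∂h/∂x = -0.02798, ∂h/∂y = +0.007675 (det = 40650).
h(669305, 4826284) = 210.62 + (-0.02798)·(65) + (+0.007675)·(35) = 210.62 -1.819 +0.269 = 209.070 m.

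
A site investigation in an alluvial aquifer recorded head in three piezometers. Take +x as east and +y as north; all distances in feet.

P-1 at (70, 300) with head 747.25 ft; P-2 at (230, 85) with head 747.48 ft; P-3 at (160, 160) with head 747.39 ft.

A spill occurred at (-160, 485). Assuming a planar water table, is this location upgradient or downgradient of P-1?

downgradient

With h = a·x + b·y + c and P-1 as origin, the differences give:
  160·a + (-215)·b = +0.23
  90·a + (-140)·b = +0.14
Eliminate b (×(-140) and ×(-215), subtract): -3050·a = -2.100 → a = ∂h/∂x = +0.0006885
Back-substitute: b = ∂h/∂y = -0.0005574.
Head at (-160, 485) = 747.25 + (+0.0006885)·(-230) + (-0.0005574)·(185) = 746.99 ft.
That is lower than the 747.25 ft at P-1, so the point is downgradient.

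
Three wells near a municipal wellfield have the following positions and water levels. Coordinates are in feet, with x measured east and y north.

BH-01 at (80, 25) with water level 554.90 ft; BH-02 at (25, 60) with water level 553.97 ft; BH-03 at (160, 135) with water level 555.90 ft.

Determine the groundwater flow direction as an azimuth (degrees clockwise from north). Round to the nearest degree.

278°

Taking BH-01 as reference: BH-02−BH-01 = (-55, 35, -0.93); BH-03−BH-01 = (80, 110, +1.00).
Determinant of the coordinate differences = (-55)·110 − 80·35 = -8850.
∂h/∂x = [(-0.93)·110 − (+1.00)·35] / -8850 = +0.01551
∂h/∂y = [(-55)·(+1.00) − 80·(-0.93)] / -8850 = -0.002192
Flow direction (−∇h) has components (-0.01551 E, +0.002192 N).
Azimuth = atan2(E, N) = atan2(-0.01551, +0.002192) = 278.0° ≈ 278°.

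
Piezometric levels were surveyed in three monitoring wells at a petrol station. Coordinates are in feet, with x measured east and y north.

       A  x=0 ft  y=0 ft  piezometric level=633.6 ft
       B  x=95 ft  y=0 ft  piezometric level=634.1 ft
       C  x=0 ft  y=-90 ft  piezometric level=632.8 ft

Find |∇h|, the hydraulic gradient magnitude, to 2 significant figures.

0.010

∂h/∂x = (634.1 − 633.6) / (95 − 0) = +0.005263
∂h/∂y = (632.8 − 633.6) / (-90 − 0) = +0.008889
|∇h| = √(0.005263² + 0.008889²) = 0.01033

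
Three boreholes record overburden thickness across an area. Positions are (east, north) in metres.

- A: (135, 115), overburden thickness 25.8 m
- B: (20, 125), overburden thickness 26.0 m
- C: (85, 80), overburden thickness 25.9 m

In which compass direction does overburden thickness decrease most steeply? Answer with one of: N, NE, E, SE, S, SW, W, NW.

E

Differences from A: to B (Δx, Δy, Δh) = (-115, 10, +0.2); to C = (-50, -35, +0.1).
Solve a·Δx + b·Δy = Δd: det = (-115)·(-35) − (-50)·10 = 4525.
∂d/∂x = [(+0.2)·(-35) − (+0.1)·10] / 4525 = -0.001768
∂d/∂y = [(-115)·(+0.1) − (-50)·(+0.2)] / 4525 = -0.0003315
Steepest decrease is along −∇f = (+0.001768 E, +0.0003315 N) → east.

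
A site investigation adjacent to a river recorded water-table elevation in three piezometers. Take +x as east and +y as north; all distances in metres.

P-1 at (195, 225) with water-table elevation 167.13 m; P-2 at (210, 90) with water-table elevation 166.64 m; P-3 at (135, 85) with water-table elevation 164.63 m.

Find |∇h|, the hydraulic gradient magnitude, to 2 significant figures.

Differences from P-1: to P-2 (Δx, Δy, Δh) = (15, -135, -0.49); to P-3 = (-60, -140, -2.50).
Solve a·Δx + b·Δy = Δh: det = 15·(-140) − (-60)·(-135) = -10200.
∂h/∂x = [(-0.49)·(-140) − (-2.50)·(-135)] / -10200 = +0.02636
∂h/∂y = [15·(-2.50) − (-60)·(-0.49)] / -10200 = +0.006559
|∇h| = √(0.02636² + 0.006559²) = 0.02716

0.027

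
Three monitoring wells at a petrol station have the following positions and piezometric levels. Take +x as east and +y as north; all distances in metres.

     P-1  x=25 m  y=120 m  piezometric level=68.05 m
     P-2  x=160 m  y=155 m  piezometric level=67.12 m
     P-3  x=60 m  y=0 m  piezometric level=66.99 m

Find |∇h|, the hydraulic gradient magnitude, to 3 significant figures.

0.0106

With h = a·x + b·y + c and P-1 as origin, the differences give:
  135·a + 35·b = -0.93
  35·a + (-120)·b = -1.06
Eliminate b (×(-120) and ×35, subtract): -17425·a = 148.700 → a = ∂h/∂x = -0.008534
Back-substitute: b = ∂h/∂y = +0.006344.
|∇h| = √(-0.008534² + 0.006344²) = 0.01063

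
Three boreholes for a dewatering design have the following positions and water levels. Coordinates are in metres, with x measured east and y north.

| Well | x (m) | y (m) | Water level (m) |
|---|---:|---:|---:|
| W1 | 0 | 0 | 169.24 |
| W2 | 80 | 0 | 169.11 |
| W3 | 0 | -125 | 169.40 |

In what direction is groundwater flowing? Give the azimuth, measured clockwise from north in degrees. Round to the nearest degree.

∂h/∂x = (169.11 − 169.24) / (80 − 0) = -0.001625
∂h/∂y = (169.40 − 169.24) / (-125 − 0) = -0.001280
Flow direction (−∇h) has components (+0.001625 E, +0.001280 N).
Azimuth = atan2(E, N) = atan2(+0.001625, +0.001280) = 51.8° ≈ 052°.

052°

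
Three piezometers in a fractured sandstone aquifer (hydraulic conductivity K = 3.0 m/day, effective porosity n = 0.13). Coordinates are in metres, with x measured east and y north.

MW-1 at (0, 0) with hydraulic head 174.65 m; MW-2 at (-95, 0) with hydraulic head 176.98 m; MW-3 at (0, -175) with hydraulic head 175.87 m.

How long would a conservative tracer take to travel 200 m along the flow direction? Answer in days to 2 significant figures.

∂h/∂x = (176.98 − 174.65) / (-95 − 0) = -0.02453
∂h/∂y = (175.87 − 174.65) / (-175 − 0) = -0.006971
|∇h| = √(-0.02453² + -0.006971²) = 0.0255
Seepage velocity v = K·i/n = 3.0 × 0.0255 / 0.13 = 0.5885 m/day.
t = 200 / 0.5885 = 339.8 days.

340 days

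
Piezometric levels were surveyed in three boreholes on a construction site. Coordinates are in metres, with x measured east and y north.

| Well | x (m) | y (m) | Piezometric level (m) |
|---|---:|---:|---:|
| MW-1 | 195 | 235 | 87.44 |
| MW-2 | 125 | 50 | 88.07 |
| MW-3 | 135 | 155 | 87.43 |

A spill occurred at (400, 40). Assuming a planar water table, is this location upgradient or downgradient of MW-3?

upgradient

With h = a·x + b·y + c and MW-1 as origin, the differences give:
  (-70)·a + (-185)·b = +0.63
  (-60)·a + (-80)·b = -0.01
Eliminate b (×(-80) and ×(-185), subtract): -5500·a = -52.250 → a = ∂h/∂x = +0.009500
Back-substitute: b = ∂h/∂y = -0.007000.
Head at (400, 40) = 87.44 + (+0.009500)·(205) + (-0.007000)·(-195) = 90.75 m.
That is higher than the 87.43 m at MW-3, so the point is upgradient.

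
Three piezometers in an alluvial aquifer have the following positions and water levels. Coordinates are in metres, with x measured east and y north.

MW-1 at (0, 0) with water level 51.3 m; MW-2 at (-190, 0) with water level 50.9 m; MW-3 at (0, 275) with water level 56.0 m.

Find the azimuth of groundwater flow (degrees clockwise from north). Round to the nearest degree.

187°

∂h/∂x = (50.9 − 51.3) / (-190 − 0) = +0.002105
∂h/∂y = (56.0 − 51.3) / (275 − 0) = +0.01709
Flow direction (−∇h) has components (-0.002105 E, -0.01709 N).
Azimuth = atan2(E, N) = atan2(-0.002105, -0.01709) = 187.0° ≈ 187°.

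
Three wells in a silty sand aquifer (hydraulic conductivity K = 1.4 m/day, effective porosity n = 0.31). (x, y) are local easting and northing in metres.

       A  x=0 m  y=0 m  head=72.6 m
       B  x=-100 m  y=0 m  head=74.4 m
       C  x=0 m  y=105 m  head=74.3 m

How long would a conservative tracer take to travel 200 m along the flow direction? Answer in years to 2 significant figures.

∂h/∂x = (74.4 − 72.6) / (-100 − 0) = -0.01800
∂h/∂y = (74.3 − 72.6) / (105 − 0) = +0.01619
|∇h| = √(-0.01800² + 0.01619²) = 0.02421
Seepage velocity v = K·i/n = 1.4 × 0.02421 / 0.31 = 0.1093 m/day.
t = 200 / 0.1093 = 1830 days = 5.01 years.

5.0 years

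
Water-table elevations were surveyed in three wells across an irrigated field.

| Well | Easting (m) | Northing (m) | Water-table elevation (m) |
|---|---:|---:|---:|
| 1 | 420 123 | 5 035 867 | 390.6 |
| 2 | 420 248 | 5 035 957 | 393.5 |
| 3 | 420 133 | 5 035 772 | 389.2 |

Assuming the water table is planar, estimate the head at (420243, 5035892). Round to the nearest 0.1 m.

Three-point gradient (reference 1): Δ to 2 = (125, 90, +2.9), Δ to 3 = (10, -95, -1.4).
∂h/∂x = +0.01170, ∂h/∂y = +0.01597 (det = -12775).
h(420243, 5035892) = 390.6 + (+0.01170)·(120) + (+0.01597)·(25) = 390.6 +1.404 +0.399 = 392.404 m.

392.4 m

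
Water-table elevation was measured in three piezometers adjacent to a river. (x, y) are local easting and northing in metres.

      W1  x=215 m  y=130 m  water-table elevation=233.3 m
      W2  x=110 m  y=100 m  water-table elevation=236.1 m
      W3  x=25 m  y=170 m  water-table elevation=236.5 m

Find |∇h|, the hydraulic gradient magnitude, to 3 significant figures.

Differences from W1: to W2 (Δx, Δy, Δh) = (-105, -30, +2.8); to W3 = (-190, 40, +3.2).
Solve a·Δx + b·Δy = Δh: det = (-105)·40 − (-190)·(-30) = -9900.
∂h/∂x = [(+2.8)·40 − (+3.2)·(-30)] / -9900 = -0.02101
∂h/∂y = [(-105)·(+3.2) − (-190)·(+2.8)] / -9900 = -0.01980
|∇h| = √(-0.02101² + -0.01980²) = 0.02887

0.0289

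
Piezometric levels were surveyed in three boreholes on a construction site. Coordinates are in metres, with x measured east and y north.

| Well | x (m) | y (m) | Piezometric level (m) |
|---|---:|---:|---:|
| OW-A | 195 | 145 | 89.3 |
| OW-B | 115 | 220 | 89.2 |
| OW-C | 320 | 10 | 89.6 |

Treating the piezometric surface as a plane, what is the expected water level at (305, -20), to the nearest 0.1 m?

89.9 m

Taking OW-A as reference: OW-B−OW-A = (-80, 75, -0.1); OW-C−OW-A = (125, -135, +0.3).
Determinant of the coordinate differences = (-80)·(-135) − 125·75 = 1425.
∂h/∂x = [(-0.1)·(-135) − (+0.3)·75] / 1425 = -0.006316
∂h/∂y = [(-80)·(+0.3) − 125·(-0.1)] / 1425 = -0.008070
h(305, -20) = 89.3 + (-0.006316)·(110) + (-0.008070)·(-165) = 89.3 -0.695 +1.332 = 89.937 m.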